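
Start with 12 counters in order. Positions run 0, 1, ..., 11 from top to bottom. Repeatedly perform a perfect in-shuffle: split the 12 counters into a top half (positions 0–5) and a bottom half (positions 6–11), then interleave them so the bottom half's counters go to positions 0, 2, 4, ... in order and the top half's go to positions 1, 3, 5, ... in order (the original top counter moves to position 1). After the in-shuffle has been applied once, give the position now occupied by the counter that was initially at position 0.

1

Track the counter's position through each in-shuffle:
0 → 1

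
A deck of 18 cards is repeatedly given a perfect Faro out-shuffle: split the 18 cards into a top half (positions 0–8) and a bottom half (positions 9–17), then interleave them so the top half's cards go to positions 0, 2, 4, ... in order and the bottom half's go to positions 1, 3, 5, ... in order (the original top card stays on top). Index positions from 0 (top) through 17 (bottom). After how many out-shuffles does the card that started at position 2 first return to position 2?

8

Follow position 2 under repeated out-shuffles:
2 → 4 → 8 → 16 → 15 → 13 → 9 → 1 → 2
It first returns after 8 out-shuffles.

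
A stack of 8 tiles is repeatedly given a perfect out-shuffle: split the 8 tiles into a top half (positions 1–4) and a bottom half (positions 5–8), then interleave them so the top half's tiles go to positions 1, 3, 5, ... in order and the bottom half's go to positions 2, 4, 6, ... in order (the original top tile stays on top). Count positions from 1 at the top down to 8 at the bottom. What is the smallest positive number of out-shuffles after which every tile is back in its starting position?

3

The out-shuffle permutes the 8 positions with cycle lengths [1, 1, 3, 3].
Every tile is home exactly when every cycle has completed a whole number of laps, i.e. after lcm(1, 3) = 3 out-shuffles.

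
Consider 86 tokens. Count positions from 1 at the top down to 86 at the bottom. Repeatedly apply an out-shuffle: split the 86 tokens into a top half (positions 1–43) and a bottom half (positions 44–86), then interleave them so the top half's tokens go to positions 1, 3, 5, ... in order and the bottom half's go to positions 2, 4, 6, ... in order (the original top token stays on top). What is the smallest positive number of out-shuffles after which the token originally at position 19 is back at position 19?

8

Follow position 19 under repeated out-shuffles:
19 → 37 → 73 → 60 → 34 → 67 → 48 → 10 → 19
It first returns after 8 out-shuffles.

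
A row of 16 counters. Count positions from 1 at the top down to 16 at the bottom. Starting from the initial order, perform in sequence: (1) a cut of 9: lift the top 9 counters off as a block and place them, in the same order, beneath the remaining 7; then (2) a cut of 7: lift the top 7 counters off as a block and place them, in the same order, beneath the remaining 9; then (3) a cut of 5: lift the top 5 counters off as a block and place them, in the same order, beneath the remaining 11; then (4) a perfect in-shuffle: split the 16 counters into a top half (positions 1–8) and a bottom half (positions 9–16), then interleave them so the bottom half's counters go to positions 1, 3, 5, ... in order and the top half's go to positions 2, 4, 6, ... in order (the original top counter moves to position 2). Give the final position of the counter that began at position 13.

16

Track the counter from position 13 forward through each operation:
  after op 1 (cut 9): 13 → 4
  after op 2 (cut 7): 4 → 13
  after op 3 (cut 5): 13 → 8
  after op 4 (in-shuffle): 8 → 16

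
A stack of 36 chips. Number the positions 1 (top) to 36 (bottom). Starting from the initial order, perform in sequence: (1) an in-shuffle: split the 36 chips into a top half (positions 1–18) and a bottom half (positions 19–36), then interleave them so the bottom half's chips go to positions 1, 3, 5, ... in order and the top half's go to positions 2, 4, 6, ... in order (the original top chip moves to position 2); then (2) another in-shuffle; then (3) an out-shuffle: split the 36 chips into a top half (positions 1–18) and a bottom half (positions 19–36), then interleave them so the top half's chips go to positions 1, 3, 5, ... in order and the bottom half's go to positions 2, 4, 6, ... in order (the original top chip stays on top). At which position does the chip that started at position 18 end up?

34

Track the chip from position 18 forward through each operation:
  after op 1 (in-shuffle): 18 → 36
  after op 2 (in-shuffle): 36 → 35
  after op 3 (out-shuffle): 35 → 34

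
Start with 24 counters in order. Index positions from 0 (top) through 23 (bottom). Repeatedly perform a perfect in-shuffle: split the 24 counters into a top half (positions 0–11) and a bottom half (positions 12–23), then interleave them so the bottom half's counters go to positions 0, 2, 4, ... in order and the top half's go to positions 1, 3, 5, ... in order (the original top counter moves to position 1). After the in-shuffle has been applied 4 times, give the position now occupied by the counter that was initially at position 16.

Track the counter's position through each in-shuffle:
16 → 8 → 17 → 10 → 21

21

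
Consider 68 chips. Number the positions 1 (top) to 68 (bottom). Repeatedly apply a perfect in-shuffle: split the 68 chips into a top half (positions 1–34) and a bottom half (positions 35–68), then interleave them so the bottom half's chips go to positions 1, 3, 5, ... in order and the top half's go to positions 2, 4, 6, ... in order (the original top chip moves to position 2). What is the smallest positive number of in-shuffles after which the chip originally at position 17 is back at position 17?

22

Follow position 17 under repeated in-shuffles:
17 → 34 → 68 → 67 → 65 → 61 → 53 → 37 → ... → 17 (length 22)
It first returns after 22 in-shuffles.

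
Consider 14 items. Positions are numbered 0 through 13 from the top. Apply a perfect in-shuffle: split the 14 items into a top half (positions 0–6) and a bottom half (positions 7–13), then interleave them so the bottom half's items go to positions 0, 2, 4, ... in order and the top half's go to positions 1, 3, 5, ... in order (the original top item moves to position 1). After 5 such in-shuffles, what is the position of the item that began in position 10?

6

Track the item's position through each in-shuffle:
10 → 6 → 13 → 12 → 10 → 6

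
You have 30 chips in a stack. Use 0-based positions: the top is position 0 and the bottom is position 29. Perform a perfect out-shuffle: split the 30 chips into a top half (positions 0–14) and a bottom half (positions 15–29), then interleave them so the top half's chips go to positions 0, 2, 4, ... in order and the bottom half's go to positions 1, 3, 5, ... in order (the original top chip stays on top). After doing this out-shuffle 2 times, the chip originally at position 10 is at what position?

11

Track the chip's position through each out-shuffle:
10 → 20 → 11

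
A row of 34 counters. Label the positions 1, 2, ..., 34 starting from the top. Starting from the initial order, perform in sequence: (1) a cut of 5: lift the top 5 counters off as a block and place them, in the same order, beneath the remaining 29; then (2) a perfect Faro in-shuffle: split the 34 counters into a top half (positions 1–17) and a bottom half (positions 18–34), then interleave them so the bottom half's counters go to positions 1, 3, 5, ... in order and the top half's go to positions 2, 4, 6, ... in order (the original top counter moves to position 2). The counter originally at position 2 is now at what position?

27

Track the counter from position 2 forward through each operation:
  after op 1 (cut 5): 2 → 31
  after op 2 (in-shuffle): 31 → 27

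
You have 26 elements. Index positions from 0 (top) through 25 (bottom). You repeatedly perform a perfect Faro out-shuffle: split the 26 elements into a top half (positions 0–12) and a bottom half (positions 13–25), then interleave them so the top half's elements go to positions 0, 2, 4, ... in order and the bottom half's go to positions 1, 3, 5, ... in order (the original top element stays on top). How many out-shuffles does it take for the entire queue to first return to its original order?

The out-shuffle permutes the 26 positions with cycle lengths [1, 1, 4, 20].
Every element is home exactly when every cycle has completed a whole number of laps, i.e. after lcm(1, 4, 20) = 20 out-shuffles.

20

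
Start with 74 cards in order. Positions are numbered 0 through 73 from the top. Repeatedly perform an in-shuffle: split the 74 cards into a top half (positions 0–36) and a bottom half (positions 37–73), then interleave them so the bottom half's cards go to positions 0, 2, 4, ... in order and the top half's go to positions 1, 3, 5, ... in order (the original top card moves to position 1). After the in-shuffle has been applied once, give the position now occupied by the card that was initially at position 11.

Track the card's position through each in-shuffle:
11 → 23

23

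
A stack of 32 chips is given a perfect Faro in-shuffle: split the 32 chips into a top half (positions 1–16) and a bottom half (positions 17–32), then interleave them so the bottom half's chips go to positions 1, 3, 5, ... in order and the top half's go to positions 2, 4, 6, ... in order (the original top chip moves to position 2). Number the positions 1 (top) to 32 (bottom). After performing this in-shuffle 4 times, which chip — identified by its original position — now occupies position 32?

2

Work backwards from position 32, undoing one in-shuffle at a time:
32 ← 16 ← 8 ← 4 ← 2
So the chip now at position 32 started at position 2.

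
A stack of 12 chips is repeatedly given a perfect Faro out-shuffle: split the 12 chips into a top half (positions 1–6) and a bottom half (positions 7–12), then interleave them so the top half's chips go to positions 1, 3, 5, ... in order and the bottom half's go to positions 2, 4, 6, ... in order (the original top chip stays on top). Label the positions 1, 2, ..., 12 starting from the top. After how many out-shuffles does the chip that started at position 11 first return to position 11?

10

Follow position 11 under repeated out-shuffles:
11 → 10 → 8 → 4 → 7 → 2 → 3 → 5 → 9 → 6 → 11
It first returns after 10 out-shuffles.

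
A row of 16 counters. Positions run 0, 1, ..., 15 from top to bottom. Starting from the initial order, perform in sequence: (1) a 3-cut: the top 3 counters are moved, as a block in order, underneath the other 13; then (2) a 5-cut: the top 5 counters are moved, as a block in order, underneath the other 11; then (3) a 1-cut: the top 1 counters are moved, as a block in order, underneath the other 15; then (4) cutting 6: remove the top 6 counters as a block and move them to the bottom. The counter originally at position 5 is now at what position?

6

Track the counter from position 5 forward through each operation:
  after op 1 (cut 3): 5 → 2
  after op 2 (cut 5): 2 → 13
  after op 3 (cut 1): 13 → 12
  after op 4 (cut 6): 12 → 6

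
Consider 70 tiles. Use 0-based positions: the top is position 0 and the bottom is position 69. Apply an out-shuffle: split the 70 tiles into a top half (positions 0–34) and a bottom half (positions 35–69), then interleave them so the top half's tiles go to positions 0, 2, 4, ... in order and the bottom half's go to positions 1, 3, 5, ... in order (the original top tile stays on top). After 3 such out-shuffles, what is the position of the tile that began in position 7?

56

Track the tile's position through each out-shuffle:
7 → 14 → 28 → 56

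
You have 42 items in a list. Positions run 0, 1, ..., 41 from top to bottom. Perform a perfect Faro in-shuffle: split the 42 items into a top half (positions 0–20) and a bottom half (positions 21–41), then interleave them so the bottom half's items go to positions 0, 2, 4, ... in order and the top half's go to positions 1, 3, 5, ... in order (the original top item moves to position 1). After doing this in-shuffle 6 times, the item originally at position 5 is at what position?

Track the item's position through each in-shuffle:
5 → 11 → 23 → 4 → 9 → 19 → 39

39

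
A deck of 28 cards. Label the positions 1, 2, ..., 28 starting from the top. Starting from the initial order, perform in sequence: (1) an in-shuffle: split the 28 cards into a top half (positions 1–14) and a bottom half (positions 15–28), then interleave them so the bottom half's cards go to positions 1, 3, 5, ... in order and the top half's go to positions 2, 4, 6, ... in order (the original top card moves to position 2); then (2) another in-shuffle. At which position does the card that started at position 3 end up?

Track the card from position 3 forward through each operation:
  after op 1 (in-shuffle): 3 → 6
  after op 2 (in-shuffle): 6 → 12

12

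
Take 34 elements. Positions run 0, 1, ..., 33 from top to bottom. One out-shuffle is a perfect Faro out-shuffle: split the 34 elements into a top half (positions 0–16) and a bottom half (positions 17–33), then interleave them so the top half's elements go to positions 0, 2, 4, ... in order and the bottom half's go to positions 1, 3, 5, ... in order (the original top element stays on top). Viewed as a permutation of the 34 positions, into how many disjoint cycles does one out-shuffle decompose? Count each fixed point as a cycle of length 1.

6

Trace each unvisited position around until it returns:
(0) (1 2 4 8 16 32 31 29 25 17) (3 6 12 24 15 30 27 21 9 18) (5 10 20 7 14 28 23 13 26 19) (11 22) (33)
6 cycles in total.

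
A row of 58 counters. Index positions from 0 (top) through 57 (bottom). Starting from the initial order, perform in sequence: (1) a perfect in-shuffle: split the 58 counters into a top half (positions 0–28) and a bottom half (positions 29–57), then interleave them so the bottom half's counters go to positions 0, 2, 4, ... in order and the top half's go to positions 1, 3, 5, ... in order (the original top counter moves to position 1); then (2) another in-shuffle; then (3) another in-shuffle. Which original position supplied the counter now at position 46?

Undo the operations in reverse order, starting from position 46:
  undo op 3 (in-shuffle, from bottom half): 46 ← 52
  undo op 2 (in-shuffle, from bottom half): 52 ← 55
  undo op 1 (in-shuffle, from top half): 55 ← 27
So the counter at position 46 came from original position 27.

27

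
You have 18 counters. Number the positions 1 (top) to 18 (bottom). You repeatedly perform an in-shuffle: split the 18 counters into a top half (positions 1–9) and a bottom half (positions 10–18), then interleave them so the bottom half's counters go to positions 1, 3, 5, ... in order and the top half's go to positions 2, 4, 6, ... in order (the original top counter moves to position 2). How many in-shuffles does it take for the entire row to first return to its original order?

18

The in-shuffle permutes the 18 positions with cycle lengths [18].
Every counter is home exactly when every cycle has completed a whole number of laps, i.e. after lcm(18) = 18 in-shuffles.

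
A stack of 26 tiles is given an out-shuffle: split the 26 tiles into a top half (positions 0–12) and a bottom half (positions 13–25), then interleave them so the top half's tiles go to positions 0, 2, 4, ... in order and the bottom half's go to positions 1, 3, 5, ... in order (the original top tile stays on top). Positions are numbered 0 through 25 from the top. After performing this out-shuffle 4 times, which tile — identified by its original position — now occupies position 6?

Work backwards from position 6, undoing one out-shuffle at a time:
6 ← 3 ← 14 ← 7 ← 16
So the tile now at position 6 started at position 16.

16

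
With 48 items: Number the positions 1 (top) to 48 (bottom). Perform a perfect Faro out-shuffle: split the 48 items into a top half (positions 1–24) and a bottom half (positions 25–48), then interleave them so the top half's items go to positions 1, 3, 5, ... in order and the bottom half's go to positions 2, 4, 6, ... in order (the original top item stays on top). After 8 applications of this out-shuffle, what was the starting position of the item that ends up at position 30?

Work backwards from position 30, undoing one out-shuffle at a time:
30 ← 39 ← 20 ← 34 ← 41 ← 21 ← 11 ← 6 ← 27
So the item now at position 30 started at position 27.

27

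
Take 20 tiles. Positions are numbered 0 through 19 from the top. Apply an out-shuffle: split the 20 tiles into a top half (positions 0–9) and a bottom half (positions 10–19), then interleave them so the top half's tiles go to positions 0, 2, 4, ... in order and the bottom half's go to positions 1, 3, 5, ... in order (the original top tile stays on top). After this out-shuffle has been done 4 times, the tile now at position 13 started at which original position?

Work backwards from position 13, undoing one out-shuffle at a time:
13 ← 16 ← 8 ← 4 ← 2
So the tile now at position 13 started at position 2.

2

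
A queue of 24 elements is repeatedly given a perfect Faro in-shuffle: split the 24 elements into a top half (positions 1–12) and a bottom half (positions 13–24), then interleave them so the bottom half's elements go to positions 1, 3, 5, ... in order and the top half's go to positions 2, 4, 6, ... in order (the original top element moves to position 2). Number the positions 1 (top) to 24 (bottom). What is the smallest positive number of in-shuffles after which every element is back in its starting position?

20

The in-shuffle permutes the 24 positions with cycle lengths [4, 20].
Every element is home exactly when every cycle has completed a whole number of laps, i.e. after lcm(4, 20) = 20 in-shuffles.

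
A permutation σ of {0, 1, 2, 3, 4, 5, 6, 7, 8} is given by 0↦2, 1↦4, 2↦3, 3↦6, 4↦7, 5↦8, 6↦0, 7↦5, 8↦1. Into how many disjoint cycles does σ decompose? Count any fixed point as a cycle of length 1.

Cycle decomposition: (0 2 3 6) (1 4 7 5 8).
2 cycles.

2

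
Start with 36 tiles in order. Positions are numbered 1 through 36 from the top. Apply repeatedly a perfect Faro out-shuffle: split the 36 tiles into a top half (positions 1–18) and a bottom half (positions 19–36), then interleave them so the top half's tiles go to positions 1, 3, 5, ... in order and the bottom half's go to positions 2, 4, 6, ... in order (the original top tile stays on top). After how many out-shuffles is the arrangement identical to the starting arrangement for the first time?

The out-shuffle permutes the 36 positions with cycle lengths [1, 1, 3, 3, 4, 12, 12].
Every tile is home exactly when every cycle has completed a whole number of laps, i.e. after lcm(1, 3, 4, 12) = 12 out-shuffles.

12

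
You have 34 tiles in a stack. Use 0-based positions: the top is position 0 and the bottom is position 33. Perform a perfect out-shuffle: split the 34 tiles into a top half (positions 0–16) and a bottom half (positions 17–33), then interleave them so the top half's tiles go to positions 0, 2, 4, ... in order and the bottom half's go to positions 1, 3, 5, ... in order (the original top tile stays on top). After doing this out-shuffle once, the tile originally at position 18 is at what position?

Track the tile's position through each out-shuffle:
18 → 3

3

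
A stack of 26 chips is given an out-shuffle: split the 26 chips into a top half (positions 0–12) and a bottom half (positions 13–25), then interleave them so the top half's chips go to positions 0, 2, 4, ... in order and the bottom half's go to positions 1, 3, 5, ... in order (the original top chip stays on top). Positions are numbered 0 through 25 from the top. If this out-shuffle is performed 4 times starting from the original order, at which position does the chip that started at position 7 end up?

Track the chip's position through each out-shuffle:
7 → 14 → 3 → 6 → 12

12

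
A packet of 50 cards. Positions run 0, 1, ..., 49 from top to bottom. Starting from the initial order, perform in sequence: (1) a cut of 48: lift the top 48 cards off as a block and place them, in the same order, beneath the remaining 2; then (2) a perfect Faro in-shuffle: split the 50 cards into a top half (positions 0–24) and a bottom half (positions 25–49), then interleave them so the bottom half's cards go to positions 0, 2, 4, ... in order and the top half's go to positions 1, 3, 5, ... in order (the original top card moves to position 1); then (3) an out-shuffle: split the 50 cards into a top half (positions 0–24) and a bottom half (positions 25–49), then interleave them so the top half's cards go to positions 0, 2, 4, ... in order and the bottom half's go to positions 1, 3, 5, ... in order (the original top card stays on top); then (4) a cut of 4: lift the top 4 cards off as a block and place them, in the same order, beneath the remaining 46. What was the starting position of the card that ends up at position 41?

21

Undo the operations in reverse order, starting from position 41:
  undo op 4 (cut 4): 41 ← 45
  undo op 3 (out-shuffle, from bottom half): 45 ← 47
  undo op 2 (in-shuffle, from top half): 47 ← 23
  undo op 1 (cut 48): 23 ← 21
So the card at position 41 came from original position 21.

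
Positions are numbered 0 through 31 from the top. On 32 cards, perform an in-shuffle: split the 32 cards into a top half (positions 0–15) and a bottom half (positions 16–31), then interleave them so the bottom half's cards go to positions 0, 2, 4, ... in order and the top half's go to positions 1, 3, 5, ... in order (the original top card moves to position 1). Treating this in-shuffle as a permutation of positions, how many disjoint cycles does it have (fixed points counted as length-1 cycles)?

Trace each unvisited position around until it returns:
(0 1 3 7 15 31 30 28 24 16) (2 5 11 23 14 29 26 20 8 17) (4 9 19 6 13 27 22 12 25 18) (10 21)
4 cycles in total.

4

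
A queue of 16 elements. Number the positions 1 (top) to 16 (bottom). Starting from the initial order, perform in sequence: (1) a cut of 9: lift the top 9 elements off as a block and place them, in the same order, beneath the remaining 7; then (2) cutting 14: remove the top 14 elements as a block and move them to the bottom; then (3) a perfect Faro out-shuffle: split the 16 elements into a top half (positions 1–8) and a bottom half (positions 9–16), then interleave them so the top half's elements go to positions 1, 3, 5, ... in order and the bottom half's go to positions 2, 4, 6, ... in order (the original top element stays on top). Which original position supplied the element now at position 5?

10

Undo the operations in reverse order, starting from position 5:
  undo op 3 (out-shuffle, from top half): 5 ← 3
  undo op 2 (cut 14): 3 ← 1
  undo op 1 (cut 9): 1 ← 10
So the element at position 5 came from original position 10.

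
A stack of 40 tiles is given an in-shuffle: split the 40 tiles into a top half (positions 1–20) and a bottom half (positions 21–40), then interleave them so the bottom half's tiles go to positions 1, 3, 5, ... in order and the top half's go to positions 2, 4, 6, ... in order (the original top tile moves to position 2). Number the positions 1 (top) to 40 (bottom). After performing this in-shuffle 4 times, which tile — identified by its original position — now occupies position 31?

Work backwards from position 31, undoing one in-shuffle at a time:
31 ← 36 ← 18 ← 9 ← 25
So the tile now at position 31 started at position 25.

25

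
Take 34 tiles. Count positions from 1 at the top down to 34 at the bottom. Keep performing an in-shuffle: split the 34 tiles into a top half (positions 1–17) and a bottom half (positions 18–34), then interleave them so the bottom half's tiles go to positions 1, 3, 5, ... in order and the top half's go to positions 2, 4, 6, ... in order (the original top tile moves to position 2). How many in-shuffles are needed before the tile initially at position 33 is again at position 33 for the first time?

Follow position 33 under repeated in-shuffles:
33 → 31 → 27 → 19 → 3 → 6 → 12 → 24 → 13 → 26 → 17 → 34 → 33
It first returns after 12 in-shuffles.

12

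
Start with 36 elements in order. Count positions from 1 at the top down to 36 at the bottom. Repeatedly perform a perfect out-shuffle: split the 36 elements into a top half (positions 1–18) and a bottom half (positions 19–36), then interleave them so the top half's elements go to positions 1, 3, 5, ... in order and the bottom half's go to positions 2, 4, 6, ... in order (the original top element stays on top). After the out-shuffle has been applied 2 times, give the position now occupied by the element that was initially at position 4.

13

Track the element's position through each out-shuffle:
4 → 7 → 13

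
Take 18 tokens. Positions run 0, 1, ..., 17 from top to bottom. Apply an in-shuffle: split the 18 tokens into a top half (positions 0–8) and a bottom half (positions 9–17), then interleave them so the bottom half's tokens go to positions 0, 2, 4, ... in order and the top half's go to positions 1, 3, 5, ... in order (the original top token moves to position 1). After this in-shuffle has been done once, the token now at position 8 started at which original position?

13

Work backwards from position 8, undoing one in-shuffle at a time:
8 ← 13
So the token now at position 8 started at position 13.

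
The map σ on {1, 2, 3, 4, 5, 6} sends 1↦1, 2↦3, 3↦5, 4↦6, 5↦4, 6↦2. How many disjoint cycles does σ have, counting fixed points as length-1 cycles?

Cycle decomposition: (1) (2 3 5 4 6).
2 cycles.

2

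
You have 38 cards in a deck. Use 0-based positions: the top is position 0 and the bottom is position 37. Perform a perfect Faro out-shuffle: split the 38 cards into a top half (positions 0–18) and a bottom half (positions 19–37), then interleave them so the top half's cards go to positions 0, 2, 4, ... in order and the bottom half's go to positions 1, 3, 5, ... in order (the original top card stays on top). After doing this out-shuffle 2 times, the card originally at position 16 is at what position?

27

Track the card's position through each out-shuffle:
16 → 32 → 27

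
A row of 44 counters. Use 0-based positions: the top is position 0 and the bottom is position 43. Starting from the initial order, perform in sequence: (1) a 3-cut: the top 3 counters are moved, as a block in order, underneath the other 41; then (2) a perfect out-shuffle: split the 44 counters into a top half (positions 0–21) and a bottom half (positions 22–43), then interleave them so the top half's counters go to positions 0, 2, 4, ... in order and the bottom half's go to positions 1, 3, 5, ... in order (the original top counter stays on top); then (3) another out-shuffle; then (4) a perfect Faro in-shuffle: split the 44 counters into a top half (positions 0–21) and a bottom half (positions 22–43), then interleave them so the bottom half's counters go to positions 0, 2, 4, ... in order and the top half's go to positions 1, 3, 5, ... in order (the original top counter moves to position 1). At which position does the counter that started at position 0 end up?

26

Track the counter from position 0 forward through each operation:
  after op 1 (cut 3): 0 → 41
  after op 2 (out-shuffle): 41 → 39
  after op 3 (out-shuffle): 39 → 35
  after op 4 (in-shuffle): 35 → 26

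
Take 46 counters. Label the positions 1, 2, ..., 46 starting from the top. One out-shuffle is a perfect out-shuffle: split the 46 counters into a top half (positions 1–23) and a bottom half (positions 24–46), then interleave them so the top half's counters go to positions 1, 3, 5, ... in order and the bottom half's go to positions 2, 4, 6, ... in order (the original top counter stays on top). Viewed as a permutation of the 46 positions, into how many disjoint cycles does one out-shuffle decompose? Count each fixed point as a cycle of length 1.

Trace each unvisited position around until it returns:
(1) (2 3 5 9 17 33 ... len 12) (4 7 13 25) (6 11 21 41 36 26) (8 15 29 12 23 45 ... len 12) (10 19 37 28) (16 31) (22 43 40 34) ... plus 1 more
9 cycles in total.

9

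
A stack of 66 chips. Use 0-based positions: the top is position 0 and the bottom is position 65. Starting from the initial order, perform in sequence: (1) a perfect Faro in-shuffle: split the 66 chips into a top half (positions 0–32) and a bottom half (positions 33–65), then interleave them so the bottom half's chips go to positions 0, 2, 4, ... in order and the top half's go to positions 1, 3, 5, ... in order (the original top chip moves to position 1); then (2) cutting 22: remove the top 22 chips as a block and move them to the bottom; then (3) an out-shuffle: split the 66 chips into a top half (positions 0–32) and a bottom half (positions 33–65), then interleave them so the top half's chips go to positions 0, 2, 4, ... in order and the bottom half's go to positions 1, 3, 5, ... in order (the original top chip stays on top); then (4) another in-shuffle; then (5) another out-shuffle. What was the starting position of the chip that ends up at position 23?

Undo the operations in reverse order, starting from position 23:
  undo op 5 (out-shuffle, from bottom half): 23 ← 44
  undo op 4 (in-shuffle, from bottom half): 44 ← 55
  undo op 3 (out-shuffle, from bottom half): 55 ← 60
  undo op 2 (cut 22): 60 ← 16
  undo op 1 (in-shuffle, from bottom half): 16 ← 41
So the chip at position 23 came from original position 41.

41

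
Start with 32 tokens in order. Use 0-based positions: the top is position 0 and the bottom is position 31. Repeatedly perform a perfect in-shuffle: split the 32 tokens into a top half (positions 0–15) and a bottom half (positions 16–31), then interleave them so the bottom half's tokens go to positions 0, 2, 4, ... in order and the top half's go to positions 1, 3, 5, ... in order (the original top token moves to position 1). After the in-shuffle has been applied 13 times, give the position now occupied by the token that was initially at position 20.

Track position through each in-shuffle: 20 → 8 → 17 → 2 → 5 → ... (continuing for 13 shuffles total) → 2.

2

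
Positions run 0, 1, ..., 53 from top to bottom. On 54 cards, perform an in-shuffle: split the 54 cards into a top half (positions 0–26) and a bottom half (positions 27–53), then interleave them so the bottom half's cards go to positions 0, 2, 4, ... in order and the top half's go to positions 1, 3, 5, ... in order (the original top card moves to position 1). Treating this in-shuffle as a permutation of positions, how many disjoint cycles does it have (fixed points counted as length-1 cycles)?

4

Trace each unvisited position around until it returns:
(0 1 3 7 15 31 ... len 20) (2 5 11 23 47 40 ... len 20) (4 9 19 39 24 49 44 34 14 29) (10 21 43 32)
4 cycles in total.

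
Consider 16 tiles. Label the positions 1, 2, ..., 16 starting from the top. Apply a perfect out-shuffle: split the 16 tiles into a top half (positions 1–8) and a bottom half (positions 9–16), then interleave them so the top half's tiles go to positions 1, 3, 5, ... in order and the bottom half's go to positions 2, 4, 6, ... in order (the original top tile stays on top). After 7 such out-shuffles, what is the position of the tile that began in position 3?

2

Track the tile's position through each out-shuffle:
3 → 5 → 9 → 2 → 3 → 5 → 9 → 2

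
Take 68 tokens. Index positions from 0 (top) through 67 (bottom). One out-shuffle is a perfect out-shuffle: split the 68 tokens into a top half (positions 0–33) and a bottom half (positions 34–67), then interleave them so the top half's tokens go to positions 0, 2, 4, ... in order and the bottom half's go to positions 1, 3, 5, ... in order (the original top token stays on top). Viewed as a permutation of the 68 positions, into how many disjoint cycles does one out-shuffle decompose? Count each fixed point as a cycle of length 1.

Trace each unvisited position around until it returns:
(0) (1 2 4 8 16 32 ... len 66) (67)
3 cycles in total.

3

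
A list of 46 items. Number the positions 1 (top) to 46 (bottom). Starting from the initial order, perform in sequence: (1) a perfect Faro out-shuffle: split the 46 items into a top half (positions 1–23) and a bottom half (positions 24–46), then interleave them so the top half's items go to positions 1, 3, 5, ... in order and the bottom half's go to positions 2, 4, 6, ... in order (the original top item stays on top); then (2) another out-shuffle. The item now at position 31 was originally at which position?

31

Undo the operations in reverse order, starting from position 31:
  undo op 2 (out-shuffle, from top half): 31 ← 16
  undo op 1 (out-shuffle, from bottom half): 16 ← 31
So the item at position 31 came from original position 31.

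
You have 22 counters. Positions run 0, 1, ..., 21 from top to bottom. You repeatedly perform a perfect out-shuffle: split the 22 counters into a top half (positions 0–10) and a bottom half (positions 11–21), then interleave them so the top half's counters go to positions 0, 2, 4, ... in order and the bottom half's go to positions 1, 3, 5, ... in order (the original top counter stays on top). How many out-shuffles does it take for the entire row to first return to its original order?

The out-shuffle permutes the 22 positions with cycle lengths [1, 1, 2, 3, 3, 6, 6].
Every counter is home exactly when every cycle has completed a whole number of laps, i.e. after lcm(1, 2, 3, 6) = 6 out-shuffles.

6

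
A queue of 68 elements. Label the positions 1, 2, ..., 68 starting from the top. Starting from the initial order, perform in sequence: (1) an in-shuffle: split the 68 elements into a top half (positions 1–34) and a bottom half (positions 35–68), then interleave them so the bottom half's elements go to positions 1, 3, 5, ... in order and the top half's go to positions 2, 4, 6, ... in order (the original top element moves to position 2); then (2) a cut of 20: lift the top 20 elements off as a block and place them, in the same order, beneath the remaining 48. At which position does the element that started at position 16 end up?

12

Track the element from position 16 forward through each operation:
  after op 1 (in-shuffle): 16 → 32
  after op 2 (cut 20): 32 → 12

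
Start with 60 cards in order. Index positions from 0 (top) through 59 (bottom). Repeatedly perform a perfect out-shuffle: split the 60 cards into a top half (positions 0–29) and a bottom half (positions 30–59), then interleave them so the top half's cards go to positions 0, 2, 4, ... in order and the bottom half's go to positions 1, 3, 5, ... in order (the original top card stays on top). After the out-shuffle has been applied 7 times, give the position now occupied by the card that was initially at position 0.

Position 0 is a fixed point of every out-shuffle, so the card never moves.

0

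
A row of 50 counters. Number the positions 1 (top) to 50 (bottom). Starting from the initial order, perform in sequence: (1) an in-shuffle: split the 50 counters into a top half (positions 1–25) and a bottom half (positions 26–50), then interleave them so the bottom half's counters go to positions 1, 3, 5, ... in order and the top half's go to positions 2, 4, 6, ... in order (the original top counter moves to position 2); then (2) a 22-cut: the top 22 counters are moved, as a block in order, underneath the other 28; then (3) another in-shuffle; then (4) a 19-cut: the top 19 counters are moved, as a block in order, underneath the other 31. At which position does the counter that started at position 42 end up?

Track the counter from position 42 forward through each operation:
  after op 1 (in-shuffle): 42 → 33
  after op 2 (cut 22): 33 → 11
  after op 3 (in-shuffle): 11 → 22
  after op 4 (cut 19): 22 → 3

3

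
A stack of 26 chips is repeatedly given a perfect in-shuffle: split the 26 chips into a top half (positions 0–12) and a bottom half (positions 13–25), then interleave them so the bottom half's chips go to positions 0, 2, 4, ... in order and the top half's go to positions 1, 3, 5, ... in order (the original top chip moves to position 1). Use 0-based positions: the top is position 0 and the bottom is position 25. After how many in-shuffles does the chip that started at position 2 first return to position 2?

6

Follow position 2 under repeated in-shuffles:
2 → 5 → 11 → 23 → 20 → 14 → 2
It first returns after 6 in-shuffles.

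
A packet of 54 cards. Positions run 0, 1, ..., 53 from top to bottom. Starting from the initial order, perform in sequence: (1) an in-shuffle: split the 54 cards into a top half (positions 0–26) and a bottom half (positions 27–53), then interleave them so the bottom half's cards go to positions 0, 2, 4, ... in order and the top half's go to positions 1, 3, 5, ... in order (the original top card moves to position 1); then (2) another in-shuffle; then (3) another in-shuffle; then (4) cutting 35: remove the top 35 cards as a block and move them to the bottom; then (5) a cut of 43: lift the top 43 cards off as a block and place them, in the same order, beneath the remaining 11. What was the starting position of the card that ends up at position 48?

22

Undo the operations in reverse order, starting from position 48:
  undo op 5 (cut 43): 48 ← 37
  undo op 4 (cut 35): 37 ← 18
  undo op 3 (in-shuffle, from bottom half): 18 ← 36
  undo op 2 (in-shuffle, from bottom half): 36 ← 45
  undo op 1 (in-shuffle, from top half): 45 ← 22
So the card at position 48 came from original position 22.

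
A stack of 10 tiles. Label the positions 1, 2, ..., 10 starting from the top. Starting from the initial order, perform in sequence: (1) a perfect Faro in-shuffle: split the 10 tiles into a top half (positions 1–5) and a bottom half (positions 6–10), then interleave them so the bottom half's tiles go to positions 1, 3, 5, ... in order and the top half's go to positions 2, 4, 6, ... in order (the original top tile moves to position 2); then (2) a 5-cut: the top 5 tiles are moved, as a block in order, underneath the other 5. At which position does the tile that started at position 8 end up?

Track the tile from position 8 forward through each operation:
  after op 1 (in-shuffle): 8 → 5
  after op 2 (cut 5): 5 → 10

10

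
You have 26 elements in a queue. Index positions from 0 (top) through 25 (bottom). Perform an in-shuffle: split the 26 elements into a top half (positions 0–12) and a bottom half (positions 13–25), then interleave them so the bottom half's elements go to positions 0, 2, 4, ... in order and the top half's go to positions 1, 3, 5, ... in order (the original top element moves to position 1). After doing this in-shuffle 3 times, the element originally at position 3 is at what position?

4

Track the element's position through each in-shuffle:
3 → 7 → 15 → 4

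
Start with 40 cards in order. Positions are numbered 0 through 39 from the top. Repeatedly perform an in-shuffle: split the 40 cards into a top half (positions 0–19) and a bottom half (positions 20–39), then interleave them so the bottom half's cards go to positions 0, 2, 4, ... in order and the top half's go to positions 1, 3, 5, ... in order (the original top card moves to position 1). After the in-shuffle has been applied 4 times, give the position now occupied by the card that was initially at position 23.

14

Track the card's position through each in-shuffle:
23 → 6 → 13 → 27 → 14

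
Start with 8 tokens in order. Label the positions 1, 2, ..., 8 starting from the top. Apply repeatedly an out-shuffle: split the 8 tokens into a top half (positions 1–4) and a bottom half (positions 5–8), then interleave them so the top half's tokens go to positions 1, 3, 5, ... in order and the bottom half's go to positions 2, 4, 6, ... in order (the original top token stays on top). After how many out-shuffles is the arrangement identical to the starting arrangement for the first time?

3

The out-shuffle permutes the 8 positions with cycle lengths [1, 1, 3, 3].
Every token is home exactly when every cycle has completed a whole number of laps, i.e. after lcm(1, 3) = 3 out-shuffles.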